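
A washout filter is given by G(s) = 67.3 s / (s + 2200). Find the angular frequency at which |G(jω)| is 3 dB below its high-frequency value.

For a single-pole high-pass, the −3 dB point is at the pole: ω = 2200 rad/s.

2200 rad/s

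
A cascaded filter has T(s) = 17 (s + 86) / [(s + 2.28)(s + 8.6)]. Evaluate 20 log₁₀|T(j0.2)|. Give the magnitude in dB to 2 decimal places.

|j0.2 + 86| = √(0.2² + 86²) = 86
|j0.2 + 2.28| = √(0.2² + 2.28²) = 2.289
|j0.2 + 8.6| = √(0.2² + 8.6²) = 8.602
|T(j0.2)| = 17 × 86 / (2.289 × 8.602) = 74.256
20 log₁₀(74.256) = 37.415 dB

37.41 dB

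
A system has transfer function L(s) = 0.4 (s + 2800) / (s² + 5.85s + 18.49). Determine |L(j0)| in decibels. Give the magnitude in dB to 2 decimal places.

35.65 dB

L(0) = 0.4 × 2800 / 18.49 = 60.573
20 log₁₀(60.573) = 35.646 dB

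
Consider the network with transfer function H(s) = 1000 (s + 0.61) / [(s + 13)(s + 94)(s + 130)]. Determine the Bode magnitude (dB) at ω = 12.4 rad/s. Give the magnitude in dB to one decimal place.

-25.1 dB

|j12.4 + 0.61| = √(12.4² + 0.61²) = 12.41
|j12.4 + 13| = √(12.4² + 13²) = 17.97
|j12.4 + 94| = √(12.4² + 94²) = 94.81
|j12.4 + 130| = √(12.4² + 130²) = 130.6
|H(j12.4)| = 1000 × 12.41 / (17.97 × 94.81 × 130.6) = 0.055811
20 log₁₀(0.055811) = -25.07 dB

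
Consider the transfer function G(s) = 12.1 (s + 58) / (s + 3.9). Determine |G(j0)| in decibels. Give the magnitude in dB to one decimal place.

45.1 dB

G(0) = 12.1 × 58 / 3.9 = 179.95
20 log₁₀(179.95) = 45.10 dB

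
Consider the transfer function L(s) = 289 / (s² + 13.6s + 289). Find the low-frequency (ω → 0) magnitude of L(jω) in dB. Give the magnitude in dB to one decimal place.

0.0 dB

L(0) = 289 / 289 = 1
20 log₁₀(1) = 0.00 dB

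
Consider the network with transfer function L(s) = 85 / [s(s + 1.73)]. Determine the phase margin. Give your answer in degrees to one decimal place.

10.7 deg

Gain crossover: |L(jω)| = 1 at ω ≈ 9.14 rad/s.
∠L(j9.14) = −90° − arctan(9.14/1.73) ≈ -169.28°
PM = 180° + (-169.28°) = 10.72°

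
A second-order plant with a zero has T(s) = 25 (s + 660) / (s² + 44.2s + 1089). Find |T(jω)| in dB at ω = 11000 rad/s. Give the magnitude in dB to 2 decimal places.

-52.85 dB

|j11000 + 660| = √(11000² + 660²) = 1.102e+04
|(j11000)² + 44.2(j11000) + 1089| = |-1.21e+08 + j4.862e+05| = 1.21e+08
|T(j11000)| = 25 × 1.102e+04 / 1.21e+08 = 0.0022768
20 log₁₀(0.0022768) = -52.853 dB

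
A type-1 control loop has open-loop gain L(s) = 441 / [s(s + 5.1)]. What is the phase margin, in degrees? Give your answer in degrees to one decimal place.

Gain crossover: |L(jω)| = 1 at ω ≈ 20.7 rad/s.
∠L(j20.7) = −90° − arctan(20.7/5.1) ≈ -166.15°
PM = 180° + (-166.15°) = 13.85°

13.8°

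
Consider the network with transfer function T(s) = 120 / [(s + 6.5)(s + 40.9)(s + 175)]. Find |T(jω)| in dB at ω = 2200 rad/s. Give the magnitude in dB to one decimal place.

|j2200 + 6.5| = √(2200² + 6.5²) = 2200
|j2200 + 40.9| = √(2200² + 40.9²) = 2200
|j2200 + 175| = √(2200² + 175²) = 2207
|T(j2200)| = 120 / (2200 × 2200 × 2207) = 1.1232e-08
20 log₁₀(1.1232e-08) = -158.99 dB

-159.0 dB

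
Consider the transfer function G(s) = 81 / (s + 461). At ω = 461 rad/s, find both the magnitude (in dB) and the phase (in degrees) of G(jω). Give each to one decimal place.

|j461 + 461| = √(461² + 461²) = 652
|G(j461)| = 81 / 652 = 0.12424
20 log₁₀(0.12424) = -18.11 dB
∠(j461 + 461) = arctan(461/461) = 45.00°
∠G(j461) = −45.00° = -45.00°

|G| = -18.1 dB, ∠G = -45.0 deg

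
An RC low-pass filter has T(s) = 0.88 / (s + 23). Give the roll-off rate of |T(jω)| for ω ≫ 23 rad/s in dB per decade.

-20 dB/decade

With 0 zeros and 1 pole, the high-frequency asymptotic slope is 20 × (0 − 1) = -20 dB/decade.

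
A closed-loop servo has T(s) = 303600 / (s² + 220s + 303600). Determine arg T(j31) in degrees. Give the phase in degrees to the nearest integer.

-1°

∠[(j31)² + 220(j31) + 303600] = ∠[3.0264e+05 + j6820] = 1.29°
∠T(j31) = −1.29° = -1.29°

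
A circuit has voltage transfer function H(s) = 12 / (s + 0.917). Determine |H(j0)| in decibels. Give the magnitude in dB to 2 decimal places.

H(0) = 12 / 0.917 = 13.086
20 log₁₀(13.086) = 22.336 dB

22.34 dB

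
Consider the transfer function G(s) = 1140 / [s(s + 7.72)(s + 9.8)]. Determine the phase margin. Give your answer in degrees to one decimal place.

Gain crossover: |G(jω)| = 1 at ω ≈ 8.05 rad s⁻¹.
∠G(j8.05) = −90° − arctan(8.05/7.72) − arctan(8.05/9.8) ≈ -175.63°
PM = 180° + (-175.63°) = 4.37°

4.4 deg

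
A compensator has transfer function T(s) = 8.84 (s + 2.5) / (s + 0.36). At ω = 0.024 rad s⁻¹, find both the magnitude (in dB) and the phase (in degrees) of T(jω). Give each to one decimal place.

|T| = 35.7 dB, ∠T = -3.3°

|j0.024 + 2.5| = √(0.024² + 2.5²) = 2.5
|j0.024 + 0.36| = √(0.024² + 0.36²) = 0.3608
|T(j0.024)| = 8.84 × 2.5 / 0.3608 = 61.256
20 log₁₀(61.256) = 35.74 dB
∠(j0.024 + 2.5) = arctan(0.024/2.5) = 0.55°
∠(j0.024 + 0.36) = arctan(0.024/0.36) = 3.81°
∠T(j0.024) = 0.55° − 3.81° = -3.26°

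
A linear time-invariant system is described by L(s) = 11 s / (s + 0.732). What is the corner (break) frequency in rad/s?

The single real pole at s = −0.732 gives a corner at ω = 0.732 rad/s.

0.732 rad/s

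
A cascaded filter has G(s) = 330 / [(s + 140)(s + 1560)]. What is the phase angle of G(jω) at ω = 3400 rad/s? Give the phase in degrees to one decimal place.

∠(j3400 + 140) = arctan(3400/140) = 87.64°
∠(j3400 + 1560) = arctan(3400/1560) = 65.35°
∠G(j3400) = − (87.64° + 65.35°) = -153.00°

-153.0°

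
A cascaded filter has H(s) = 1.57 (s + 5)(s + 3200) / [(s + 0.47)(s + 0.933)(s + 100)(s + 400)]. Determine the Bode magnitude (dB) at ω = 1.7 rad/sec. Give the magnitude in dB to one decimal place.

-14.2 dB

|j1.7 + 5| = √(1.7² + 5²) = 5.281
|j1.7 + 3200| = √(1.7² + 3200²) = 3200
|j1.7 + 0.47| = √(1.7² + 0.47²) = 1.764
|j1.7 + 0.933| = √(1.7² + 0.933²) = 1.939
|j1.7 + 100| = √(1.7² + 100²) = 100
|j1.7 + 400| = √(1.7² + 400²) = 400
|H(j1.7)| = 1.57 × 5.281 × 3200 / (1.764 × 1.939 × 100 × 400) = 0.1939
20 log₁₀(0.1939) = -14.25 dB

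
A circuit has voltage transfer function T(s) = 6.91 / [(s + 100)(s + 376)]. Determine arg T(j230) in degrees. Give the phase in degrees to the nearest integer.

∠(j230 + 100) = arctan(230/100) = 66.50°
∠(j230 + 376) = arctan(230/376) = 31.45°
∠T(j230) = − (66.50° + 31.45°) = -97.96°

-98 deg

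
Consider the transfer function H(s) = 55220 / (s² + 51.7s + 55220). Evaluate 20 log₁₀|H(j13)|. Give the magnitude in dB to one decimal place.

0.0 dB

|(j13)² + 51.7(j13) + 55220| = |55051 + j672.1| = 5.506e+04
|H(j13)| = 55220 / 5.506e+04 = 1.003
20 log₁₀(1.003) = 0.03 dB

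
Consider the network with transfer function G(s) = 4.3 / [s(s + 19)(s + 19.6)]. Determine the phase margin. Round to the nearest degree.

90°

Gain crossover: |G(jω)| = 1 at ω ≈ 0.0115 rad/s.
∠G(j0.0115) = −90° − arctan(0.0115/19) − arctan(0.0115/19.6) ≈ -90.07°
PM = 180° + (-90.07°) = 89.93°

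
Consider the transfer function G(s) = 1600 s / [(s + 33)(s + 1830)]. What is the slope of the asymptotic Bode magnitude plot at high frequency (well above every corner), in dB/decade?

-20 dB/decade

With 1 zero and 2 poles, the high-frequency asymptotic slope is 20 × (1 − 2) = -20 dB/decade.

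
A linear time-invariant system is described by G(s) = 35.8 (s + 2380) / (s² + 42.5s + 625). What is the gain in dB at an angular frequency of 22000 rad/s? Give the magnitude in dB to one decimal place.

-55.7 dB

|j22000 + 2380| = √(22000² + 2380²) = 2.213e+04
|(j22000)² + 42.5(j22000) + 625| = |-4.84e+08 + j9.35e+05| = 4.84e+08
|G(j22000)| = 35.8 × 2.213e+04 / 4.84e+08 = 0.0016368
20 log₁₀(0.0016368) = -55.72 dB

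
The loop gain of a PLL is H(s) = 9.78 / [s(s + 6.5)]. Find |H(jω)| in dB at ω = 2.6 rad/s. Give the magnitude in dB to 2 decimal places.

|j2.6 + 6.5| = √(2.6² + 6.5²) = 7.001
|j2.6| = 2.6
|H(j2.6)| = 9.78 / (7.001 × 2.6) = 0.53731
20 log₁₀(0.53731) = -5.396 dB

-5.40 dB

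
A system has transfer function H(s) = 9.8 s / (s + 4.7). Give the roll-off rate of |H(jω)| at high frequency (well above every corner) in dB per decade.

0 dB/decade

With 1 zero and 1 pole, the high-frequency asymptotic slope is 20 × (1 − 1) = 0 dB/decade.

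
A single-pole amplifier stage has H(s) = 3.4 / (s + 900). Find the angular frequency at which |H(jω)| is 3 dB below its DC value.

900 rad/s

For a single-pole low-pass, the −3 dB point is at the pole: ω = 900 rad/s.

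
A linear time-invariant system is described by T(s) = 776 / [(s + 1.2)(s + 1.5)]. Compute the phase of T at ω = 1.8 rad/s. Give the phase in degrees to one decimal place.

-106.5°

∠(j1.8 + 1.2) = arctan(1.8/1.2) = 56.31°
∠(j1.8 + 1.5) = arctan(1.8/1.5) = 50.19°
∠T(j1.8) = − (56.31° + 50.19°) = -106.50°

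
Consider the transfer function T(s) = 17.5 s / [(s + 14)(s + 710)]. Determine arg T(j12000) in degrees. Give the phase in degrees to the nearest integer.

∠(j12000) = 90.00°
∠(j12000 + 14) = arctan(12000/14) = 89.93°
∠(j12000 + 710) = arctan(12000/710) = 86.61°
∠T(j12000) = 90.00° − (89.93° + 86.61°) = -86.55°

-87°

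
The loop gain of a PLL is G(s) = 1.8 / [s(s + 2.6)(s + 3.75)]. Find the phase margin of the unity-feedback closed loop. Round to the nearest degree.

83 deg

Gain crossover: |G(jω)| = 1 at ω ≈ 0.184 rad/sec.
∠G(j0.184) = −90° − arctan(0.184/2.6) − arctan(0.184/3.75) ≈ -96.85°
PM = 180° + (-96.85°) = 83.15°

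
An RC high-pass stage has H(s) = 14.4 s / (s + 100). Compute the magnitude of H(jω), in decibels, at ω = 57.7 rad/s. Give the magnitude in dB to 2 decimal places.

17.14 dB

|j57.7| = 57.7
|j57.7 + 100| = √(57.7² + 100²) = 115.5
|H(j57.7)| = 14.4 × 57.7 / 115.5 = 7.1967
20 log₁₀(7.1967) = 17.143 dB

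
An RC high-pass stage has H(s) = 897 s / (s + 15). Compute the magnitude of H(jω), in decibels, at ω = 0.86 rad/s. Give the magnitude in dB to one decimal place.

34.2 dB

|j0.86| = 0.86
|j0.86 + 15| = √(0.86² + 15²) = 15.02
|H(j0.86)| = 897 × 0.86 / 15.02 = 51.344
20 log₁₀(51.344) = 34.21 dB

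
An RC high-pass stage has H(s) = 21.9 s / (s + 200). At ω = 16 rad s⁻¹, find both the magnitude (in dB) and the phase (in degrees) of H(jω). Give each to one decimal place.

|H| = 4.8 dB, ∠H = 85.4°

|j16| = 16
|j16 + 200| = √(16² + 200²) = 200.6
|H(j16)| = 21.9 × 16 / 200.6 = 1.7464
20 log₁₀(1.7464) = 4.84 dB
∠(j16) = 90.00°
∠(j16 + 200) = arctan(16/200) = 4.57°
∠H(j16) = 90.00° − 4.57° = 85.43°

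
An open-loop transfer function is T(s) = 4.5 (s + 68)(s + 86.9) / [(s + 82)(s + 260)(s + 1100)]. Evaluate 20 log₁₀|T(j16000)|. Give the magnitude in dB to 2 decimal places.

-71.04 dB

|j16000 + 68| = √(16000² + 68²) = 1.6e+04
|j16000 + 86.9| = √(16000² + 86.9²) = 1.6e+04
|j16000 + 82| = √(16000² + 82²) = 1.6e+04
|j16000 + 260| = √(16000² + 260²) = 1.6e+04
|j16000 + 1100| = √(16000² + 1100²) = 1.604e+04
|T(j16000)| = 4.5 × 1.6e+04 × 1.6e+04 / (1.6e+04 × 1.6e+04 × 1.604e+04) = 0.00028055
20 log₁₀(0.00028055) = -71.040 dB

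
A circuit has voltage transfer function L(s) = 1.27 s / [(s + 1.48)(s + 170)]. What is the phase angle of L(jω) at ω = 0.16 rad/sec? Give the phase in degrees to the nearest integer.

84°

∠(j0.16) = 90.00°
∠(j0.16 + 1.48) = arctan(0.16/1.48) = 6.17°
∠(j0.16 + 170) = arctan(0.16/170) = 0.05°
∠L(j0.16) = 90.00° − (6.17° + 0.05°) = 83.78°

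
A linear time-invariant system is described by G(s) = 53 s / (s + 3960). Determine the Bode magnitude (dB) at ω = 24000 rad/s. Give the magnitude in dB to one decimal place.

34.4 dB

|j24000| = 2.4e+04
|j24000 + 3960| = √(24000² + 3960²) = 2.432e+04
|G(j24000)| = 53 × 2.4e+04 / 2.432e+04 = 52.293
20 log₁₀(52.293) = 34.37 dB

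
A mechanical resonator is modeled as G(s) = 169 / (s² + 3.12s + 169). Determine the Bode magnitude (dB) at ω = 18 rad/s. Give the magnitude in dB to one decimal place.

0.2 dB

|(j18)² + 3.12(j18) + 169| = |-155 + j56.16| = 164.9
|G(j18)| = 169 / 164.9 = 1.0251
20 log₁₀(1.0251) = 0.22 dB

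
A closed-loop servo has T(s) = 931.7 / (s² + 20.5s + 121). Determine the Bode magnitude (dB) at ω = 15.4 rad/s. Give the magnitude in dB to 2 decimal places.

|(j15.4)² + 20.5(j15.4) + 121| = |-116.16 + j315.7| = 336.4
|T(j15.4)| = 931.7 / 336.4 = 2.7697
20 log₁₀(2.7697) = 8.849 dB

8.85 dB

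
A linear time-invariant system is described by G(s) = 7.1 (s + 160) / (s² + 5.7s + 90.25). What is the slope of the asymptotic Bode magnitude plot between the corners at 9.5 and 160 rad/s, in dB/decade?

In this band the factors already past their corner are: complex pole pair at ωₙ ≈ 9.5; net slope = -40 dB/decade.

-40 dB/decade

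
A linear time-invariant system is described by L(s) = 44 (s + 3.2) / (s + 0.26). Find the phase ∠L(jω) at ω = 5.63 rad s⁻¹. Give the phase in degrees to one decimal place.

-27.0°

∠(j5.63 + 3.2) = arctan(5.63/3.2) = 60.39°
∠(j5.63 + 0.26) = arctan(5.63/0.26) = 87.36°
∠L(j5.63) = 60.39° − 87.36° = -26.97°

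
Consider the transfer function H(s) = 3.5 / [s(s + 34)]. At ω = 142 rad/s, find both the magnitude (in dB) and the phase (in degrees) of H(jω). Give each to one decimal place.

|H| = -75.5 dB, ∠H = -166.5 deg

|j142 + 34| = √(142² + 34²) = 146
|j142| = 142
|H(j142)| = 3.5 / (146 × 142) = 0.00016881
20 log₁₀(0.00016881) = -75.45 dB
∠(j142 + 34) = arctan(142/34) = 76.53°
∠(j142) = 90.00°
∠H(j142) = − (76.53° + 90.00°) = -166.53°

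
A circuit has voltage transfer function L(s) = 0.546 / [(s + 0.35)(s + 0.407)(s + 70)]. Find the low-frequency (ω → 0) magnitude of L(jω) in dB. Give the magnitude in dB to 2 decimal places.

-25.23 dB

L(0) = 0.546 / (0.35 × 0.407 × 70) = 0.054756
20 log₁₀(0.054756) = -25.231 dB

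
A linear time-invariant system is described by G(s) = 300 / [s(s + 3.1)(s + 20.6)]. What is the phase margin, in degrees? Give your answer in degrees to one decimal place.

35.0°

Gain crossover: |G(jω)| = 1 at ω ≈ 3.22 rad/s.
∠G(j3.22) = −90° − arctan(3.22/3.1) − arctan(3.22/20.6) ≈ -144.96°
PM = 180° + (-144.96°) = 35.04°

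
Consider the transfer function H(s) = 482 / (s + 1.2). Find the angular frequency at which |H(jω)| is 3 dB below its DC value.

For a single-pole low-pass, the −3 dB point is at the pole: ω = 1.2 rad/s.

1.2 rad/s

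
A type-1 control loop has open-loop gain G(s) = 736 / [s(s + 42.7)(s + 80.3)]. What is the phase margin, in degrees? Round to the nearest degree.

90°

Gain crossover: |G(jω)| = 1 at ω ≈ 0.215 rad s⁻¹.
∠G(j0.215) = −90° − arctan(0.215/42.7) − arctan(0.215/80.3) ≈ -90.44°
PM = 180° + (-90.44°) = 89.56°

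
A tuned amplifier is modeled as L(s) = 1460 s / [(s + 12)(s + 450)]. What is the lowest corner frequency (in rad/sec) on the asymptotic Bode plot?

Break frequencies occur at each pole and zero magnitude: 12 rad/sec, 450 rad/sec.
The lowest is 12 rad/sec.

12 rad/sec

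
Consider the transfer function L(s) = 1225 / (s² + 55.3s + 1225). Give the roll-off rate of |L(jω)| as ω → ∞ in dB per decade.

-40 dB/decade

With 0 zeros and 2 poles, the high-frequency asymptotic slope is 20 × (0 − 2) = -40 dB/decade.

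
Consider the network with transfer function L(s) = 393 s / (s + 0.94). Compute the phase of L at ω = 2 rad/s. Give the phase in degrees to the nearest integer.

25°

∠(j2) = 90.00°
∠(j2 + 0.94) = arctan(2/0.94) = 64.83°
∠L(j2) = 90.00° − 64.83° = 25.17°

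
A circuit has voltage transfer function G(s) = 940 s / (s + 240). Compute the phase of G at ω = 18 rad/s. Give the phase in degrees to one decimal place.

85.7°

∠(j18) = 90.00°
∠(j18 + 240) = arctan(18/240) = 4.29°
∠G(j18) = 90.00° − 4.29° = 85.71°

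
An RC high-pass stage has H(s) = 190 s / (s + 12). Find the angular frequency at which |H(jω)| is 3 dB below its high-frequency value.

For a single-pole high-pass, the −3 dB point is at the pole: ω = 12 rad/s.

12 rad/s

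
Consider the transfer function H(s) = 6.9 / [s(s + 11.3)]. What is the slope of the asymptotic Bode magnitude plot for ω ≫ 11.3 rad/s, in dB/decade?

With 0 zeros and 2 poles, the high-frequency asymptotic slope is 20 × (0 − 2) = -40 dB/decade.

-40 dB/decade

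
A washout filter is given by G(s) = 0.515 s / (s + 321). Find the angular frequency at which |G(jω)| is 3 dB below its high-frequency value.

For a single-pole high-pass, the −3 dB point is at the pole: ω = 321 rad/s.

321 rad/s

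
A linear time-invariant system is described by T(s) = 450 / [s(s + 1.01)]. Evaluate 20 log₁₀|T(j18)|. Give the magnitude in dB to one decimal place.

|j18 + 1.01| = √(18² + 1.01²) = 18.03
|j18| = 18
|T(j18)| = 450 / (18.03 × 18) = 1.3867
20 log₁₀(1.3867) = 2.84 dB

2.8 dB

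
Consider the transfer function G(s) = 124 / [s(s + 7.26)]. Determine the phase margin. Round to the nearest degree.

Gain crossover: |G(jω)| = 1 at ω ≈ 10 rad/sec.
∠G(j10) = −90° − arctan(10/7.26) ≈ -144.08°
PM = 180° + (-144.08°) = 35.92°

36 deg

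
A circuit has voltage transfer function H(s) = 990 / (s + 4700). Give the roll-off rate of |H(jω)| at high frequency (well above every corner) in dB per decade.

With 0 zeros and 1 pole, the high-frequency asymptotic slope is 20 × (0 − 1) = -20 dB/decade.

-20 dB/decade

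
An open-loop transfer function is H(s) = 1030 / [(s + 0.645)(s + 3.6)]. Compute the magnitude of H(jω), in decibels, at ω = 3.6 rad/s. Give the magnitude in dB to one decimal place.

34.9 dB

|j3.6 + 0.645| = √(3.6² + 0.645²) = 3.657
|j3.6 + 3.6| = √(3.6² + 3.6²) = 5.091
|H(j3.6)| = 1030 / (3.657 × 5.091) = 55.317
20 log₁₀(55.317) = 34.86 dB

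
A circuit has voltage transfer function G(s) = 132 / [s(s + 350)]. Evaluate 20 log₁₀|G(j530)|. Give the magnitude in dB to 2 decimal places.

|j530 + 350| = √(530² + 350²) = 635.1
|j530| = 530
|G(j530)| = 132 / (635.1 × 530) = 0.00039213
20 log₁₀(0.00039213) = -68.131 dB

-68.13 dB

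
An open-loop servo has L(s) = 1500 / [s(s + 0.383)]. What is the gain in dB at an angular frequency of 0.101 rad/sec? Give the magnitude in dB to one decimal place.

|j0.101 + 0.383| = √(0.101² + 0.383²) = 0.3961
|j0.101| = 0.101
|L(j0.101)| = 1500 / (0.3961 × 0.101) = 37495
20 log₁₀(37495) = 91.48 dB

91.5 dB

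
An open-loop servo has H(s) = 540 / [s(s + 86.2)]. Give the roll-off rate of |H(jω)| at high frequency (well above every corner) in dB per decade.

With 0 zeros and 2 poles, the high-frequency asymptotic slope is 20 × (0 − 2) = -40 dB/decade.

-40 dB/decade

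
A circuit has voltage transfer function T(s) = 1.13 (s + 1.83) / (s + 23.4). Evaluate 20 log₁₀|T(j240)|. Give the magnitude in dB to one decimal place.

1.0 dB

|j240 + 1.83| = √(240² + 1.83²) = 240
|j240 + 23.4| = √(240² + 23.4²) = 241.1
|T(j240)| = 1.13 × 240 / 241.1 = 1.1247
20 log₁₀(1.1247) = 1.02 dB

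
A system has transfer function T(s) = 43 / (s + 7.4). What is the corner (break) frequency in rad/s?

The single real pole at s = −7.4 gives a corner at ω = 7.4 rad/s.

7.4 rad/s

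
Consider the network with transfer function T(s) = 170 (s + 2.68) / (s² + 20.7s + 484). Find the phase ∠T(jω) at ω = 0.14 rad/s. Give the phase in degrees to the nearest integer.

∠(j0.14 + 2.68) = arctan(0.14/2.68) = 2.99°
∠[(j0.14)² + 20.7(j0.14) + 484] = ∠[483.98 + j2.898] = 0.34°
∠T(j0.14) = 2.99° − 0.34° = 2.65°

3°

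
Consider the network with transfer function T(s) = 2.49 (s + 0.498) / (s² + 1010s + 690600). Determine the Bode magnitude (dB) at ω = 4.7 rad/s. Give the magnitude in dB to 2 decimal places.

|j4.7 + 0.498| = √(4.7² + 0.498²) = 4.726
|(j4.7)² + 1010(j4.7) + 690600| = |6.9058e+05 + j4747| = 6.906e+05
|T(j4.7)| = 2.49 × 4.726 / 6.906e+05 = 1.7041e-05
20 log₁₀(1.7041e-05) = -95.370 dB

-95.37 dB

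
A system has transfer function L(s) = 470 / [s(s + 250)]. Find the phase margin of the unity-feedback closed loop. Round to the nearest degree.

90 deg

Gain crossover: |L(jω)| = 1 at ω ≈ 1.88 rad/sec.
∠L(j1.88) = −90° − arctan(1.88/250) ≈ -90.43°
PM = 180° + (-90.43°) = 89.57°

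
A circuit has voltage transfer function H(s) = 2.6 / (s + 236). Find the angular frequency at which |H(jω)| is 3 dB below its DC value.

For a single-pole low-pass, the −3 dB point is at the pole: ω = 236 rad/s.

236 rad/s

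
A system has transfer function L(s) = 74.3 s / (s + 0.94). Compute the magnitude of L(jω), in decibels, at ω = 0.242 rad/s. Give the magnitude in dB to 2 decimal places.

25.35 dB

|j0.242| = 0.242
|j0.242 + 0.94| = √(0.242² + 0.94²) = 0.9707
|L(j0.242)| = 74.3 × 0.242 / 0.9707 = 18.524
20 log₁₀(18.524) = 25.355 dB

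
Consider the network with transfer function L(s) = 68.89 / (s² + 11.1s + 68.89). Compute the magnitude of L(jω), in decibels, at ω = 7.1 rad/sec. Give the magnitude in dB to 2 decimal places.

-1.40 dB

|(j7.1)² + 11.1(j7.1) + 68.89| = |18.48 + j78.81| = 80.95
|L(j7.1)| = 68.89 / 80.95 = 0.85104
20 log₁₀(0.85104) = -1.401 dB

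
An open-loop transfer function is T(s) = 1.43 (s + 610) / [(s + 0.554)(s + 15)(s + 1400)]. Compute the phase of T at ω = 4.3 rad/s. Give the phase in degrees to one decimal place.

-98.4 deg

∠(j4.3 + 610) = arctan(4.3/610) = 0.40°
∠(j4.3 + 0.554) = arctan(4.3/0.554) = 82.66°
∠(j4.3 + 15) = arctan(4.3/15) = 16.00°
∠(j4.3 + 1400) = arctan(4.3/1400) = 0.18°
∠T(j4.3) = 0.40° − (82.66° + 16.00° + 0.18°) = -98.43°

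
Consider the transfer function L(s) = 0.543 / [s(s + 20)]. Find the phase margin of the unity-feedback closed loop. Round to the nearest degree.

Gain crossover: |L(jω)| = 1 at ω ≈ 0.0271 rad/sec.
∠L(j0.0271) = −90° − arctan(0.0271/20) ≈ -90.08°
PM = 180° + (-90.08°) = 89.92°

90 deg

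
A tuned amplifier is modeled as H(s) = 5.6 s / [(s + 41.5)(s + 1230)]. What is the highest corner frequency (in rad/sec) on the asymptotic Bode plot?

1230 rad/sec

Break frequencies occur at each pole and zero magnitude: 41.5 rad/sec, 1230 rad/sec.
The highest is 1230 rad/sec.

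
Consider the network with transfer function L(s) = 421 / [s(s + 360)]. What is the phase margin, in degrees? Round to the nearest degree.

Gain crossover: |L(jω)| = 1 at ω ≈ 1.17 rad/sec.
∠L(j1.17) = −90° − arctan(1.17/360) ≈ -90.19°
PM = 180° + (-90.19°) = 89.81°

90°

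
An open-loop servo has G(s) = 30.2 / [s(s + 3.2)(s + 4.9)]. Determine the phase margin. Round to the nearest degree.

Gain crossover: |G(jω)| = 1 at ω ≈ 1.63 rad s⁻¹.
∠G(j1.63) = −90° − arctan(1.63/3.2) − arctan(1.63/4.9) ≈ -135.36°
PM = 180° + (-135.36°) = 44.64°

45 deg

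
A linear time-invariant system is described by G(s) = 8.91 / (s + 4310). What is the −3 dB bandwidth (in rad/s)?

4310 rad/s

For a single-pole low-pass, the −3 dB point is at the pole: ω = 4310 rad/s.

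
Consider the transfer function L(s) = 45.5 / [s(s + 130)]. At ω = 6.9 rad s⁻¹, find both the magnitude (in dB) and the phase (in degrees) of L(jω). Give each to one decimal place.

|L| = -25.9 dB, ∠L = -93.0°

|j6.9 + 130| = √(6.9² + 130²) = 130.2
|j6.9| = 6.9
|L(j6.9)| = 45.5 / (130.2 × 6.9) = 0.050653
20 log₁₀(0.050653) = -25.91 dB
∠(j6.9 + 130) = arctan(6.9/130) = 3.04°
∠(j6.9) = 90.00°
∠L(j6.9) = − (3.04° + 90.00°) = -93.04°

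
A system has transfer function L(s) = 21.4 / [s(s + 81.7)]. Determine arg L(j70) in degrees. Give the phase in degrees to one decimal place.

∠(j70 + 81.7) = arctan(70/81.7) = 40.59°
∠(j70) = 90.00°
∠L(j70) = − (40.59° + 90.00°) = -130.59°

-130.6°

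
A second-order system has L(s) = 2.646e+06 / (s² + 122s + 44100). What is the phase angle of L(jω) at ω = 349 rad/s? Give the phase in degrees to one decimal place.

-151.3°

∠[(j349)² + 122(j349) + 44100] = ∠[-77701 + j42578] = 151.28°
∠L(j349) = −151.28° = -151.28°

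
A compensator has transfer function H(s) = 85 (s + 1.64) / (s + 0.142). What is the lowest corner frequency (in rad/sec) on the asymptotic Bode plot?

Break frequencies occur at each pole and zero magnitude: 0.142 rad/sec, 1.64 rad/sec.
The lowest is 0.142 rad/sec.

0.142 rad/sec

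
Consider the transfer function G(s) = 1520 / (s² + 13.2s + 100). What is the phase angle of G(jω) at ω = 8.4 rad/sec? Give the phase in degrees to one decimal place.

∠[(j8.4)² + 13.2(j8.4) + 100] = ∠[29.44 + j110.88] = 75.13°
∠G(j8.4) = −75.13° = -75.13°

-75.1 deg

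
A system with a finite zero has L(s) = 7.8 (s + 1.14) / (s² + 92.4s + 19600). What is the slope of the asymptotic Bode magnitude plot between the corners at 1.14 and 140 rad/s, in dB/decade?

In this band the factors already past their corner are: zero at 1.14; net slope = 20 dB/decade.

20 dB/decade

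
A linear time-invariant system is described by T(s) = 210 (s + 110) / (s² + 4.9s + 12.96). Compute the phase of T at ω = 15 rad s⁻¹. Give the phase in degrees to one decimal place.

-153.1 deg

∠(j15 + 110) = arctan(15/110) = 7.77°
∠[(j15)² + 4.9(j15) + 12.96] = ∠[-212.04 + j73.5] = 160.88°
∠T(j15) = 7.77° − 160.88° = -153.12°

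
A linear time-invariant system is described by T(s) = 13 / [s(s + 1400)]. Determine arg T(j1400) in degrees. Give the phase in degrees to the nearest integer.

-135°

∠(j1400 + 1400) = arctan(1400/1400) = 45.00°
∠(j1400) = 90.00°
∠T(j1400) = − (45.00° + 90.00°) = -135.00°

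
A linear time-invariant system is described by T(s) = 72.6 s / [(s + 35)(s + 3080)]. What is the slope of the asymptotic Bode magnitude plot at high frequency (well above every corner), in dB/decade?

-20 dB/decade

With 1 zero and 2 poles, the high-frequency asymptotic slope is 20 × (1 − 2) = -20 dB/decade.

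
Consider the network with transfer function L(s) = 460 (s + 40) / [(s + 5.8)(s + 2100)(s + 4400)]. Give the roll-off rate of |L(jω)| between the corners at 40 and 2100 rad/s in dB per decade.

In this band the factors already past their corner are: zero at 40, pole at 5.8; net slope = 0 dB/decade.

0 dB/decade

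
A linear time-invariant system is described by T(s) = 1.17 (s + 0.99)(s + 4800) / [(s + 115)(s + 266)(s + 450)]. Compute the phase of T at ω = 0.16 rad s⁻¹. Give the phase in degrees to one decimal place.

9.0°

∠(j0.16 + 0.99) = arctan(0.16/0.99) = 9.18°
∠(j0.16 + 4800) = arctan(0.16/4800) = 0.00°
∠(j0.16 + 115) = arctan(0.16/115) = 0.08°
∠(j0.16 + 266) = arctan(0.16/266) = 0.03°
∠(j0.16 + 450) = arctan(0.16/450) = 0.02°
∠T(j0.16) = 9.18° + 0.00° − (0.08° + 0.03° + 0.02°) = 9.05°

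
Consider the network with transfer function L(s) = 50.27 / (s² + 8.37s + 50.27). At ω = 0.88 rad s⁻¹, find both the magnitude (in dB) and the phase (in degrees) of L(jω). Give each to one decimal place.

|(j0.88)² + 8.37(j0.88) + 50.27| = |49.496 + j7.3656| = 50.04
|L(j0.88)| = 50.27 / 50.04 = 1.0046
20 log₁₀(1.0046) = 0.04 dB
∠[(j0.88)² + 8.37(j0.88) + 50.27] = ∠[49.496 + j7.3656] = 8.46°
∠L(j0.88) = −8.46° = -8.46°

|L| = 0.0 dB, ∠L = -8.5 deg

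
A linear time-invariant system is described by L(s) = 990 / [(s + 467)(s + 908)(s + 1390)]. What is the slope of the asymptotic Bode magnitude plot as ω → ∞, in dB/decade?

With 0 zeros and 3 poles, the high-frequency asymptotic slope is 20 × (0 − 3) = -60 dB/decade.

-60 dB/decade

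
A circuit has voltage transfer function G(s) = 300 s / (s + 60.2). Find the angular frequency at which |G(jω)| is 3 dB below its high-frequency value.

60.2 rad s⁻¹

For a single-pole high-pass, the −3 dB point is at the pole: ω = 60.2 rad s⁻¹.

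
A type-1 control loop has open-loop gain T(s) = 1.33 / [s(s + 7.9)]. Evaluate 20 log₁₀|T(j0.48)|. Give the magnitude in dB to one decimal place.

|j0.48 + 7.9| = √(0.48² + 7.9²) = 7.915
|j0.48| = 0.48
|T(j0.48)| = 1.33 / (7.915 × 0.48) = 0.35009
20 log₁₀(0.35009) = -9.12 dB

-9.1 dB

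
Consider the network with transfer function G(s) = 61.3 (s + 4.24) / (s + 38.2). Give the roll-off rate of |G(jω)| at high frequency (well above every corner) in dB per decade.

With 1 zero and 1 pole, the high-frequency asymptotic slope is 20 × (1 − 1) = 0 dB/decade.

0 dB/decade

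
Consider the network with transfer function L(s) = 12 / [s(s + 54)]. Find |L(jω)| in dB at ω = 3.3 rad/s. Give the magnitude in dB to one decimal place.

|j3.3 + 54| = √(3.3² + 54²) = 54.1
|j3.3| = 3.3
|L(j3.3)| = 12 / (54.1 × 3.3) = 0.067215
20 log₁₀(0.067215) = -23.45 dB

-23.5 dB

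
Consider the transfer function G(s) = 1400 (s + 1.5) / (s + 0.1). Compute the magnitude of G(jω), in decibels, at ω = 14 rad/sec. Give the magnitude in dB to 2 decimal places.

|j14 + 1.5| = √(14² + 1.5²) = 14.08
|j14 + 0.1| = √(14² + 0.1²) = 14
|G(j14)| = 1400 × 14.08 / 14 = 1408
20 log₁₀(1408) = 62.972 dB

62.97 dB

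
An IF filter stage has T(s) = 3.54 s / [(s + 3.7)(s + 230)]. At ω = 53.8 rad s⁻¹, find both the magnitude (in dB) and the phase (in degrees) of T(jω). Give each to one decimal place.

|j53.8| = 53.8
|j53.8 + 3.7| = √(53.8² + 3.7²) = 53.93
|j53.8 + 230| = √(53.8² + 230²) = 236.2
|T(j53.8)| = 3.54 × 53.8 / (53.93 × 236.2) = 0.014951
20 log₁₀(0.014951) = -36.51 dB
∠(j53.8) = 90.00°
∠(j53.8 + 3.7) = arctan(53.8/3.7) = 86.07°
∠(j53.8 + 230) = arctan(53.8/230) = 13.17°
∠T(j53.8) = 90.00° − (86.07° + 13.17°) = -9.23°

|T| = -36.5 dB, ∠T = -9.2°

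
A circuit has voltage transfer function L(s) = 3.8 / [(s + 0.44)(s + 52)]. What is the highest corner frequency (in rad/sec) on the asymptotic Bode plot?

Break frequencies occur at each pole and zero magnitude: 0.44 rad/sec, 52 rad/sec.
The highest is 52 rad/sec.

52 rad/sec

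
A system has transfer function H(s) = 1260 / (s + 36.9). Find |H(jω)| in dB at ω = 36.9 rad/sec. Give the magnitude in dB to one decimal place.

27.7 dB

|j36.9 + 36.9| = √(36.9² + 36.9²) = 52.18
|H(j36.9)| = 1260 / 52.18 = 24.145
20 log₁₀(24.145) = 27.66 dB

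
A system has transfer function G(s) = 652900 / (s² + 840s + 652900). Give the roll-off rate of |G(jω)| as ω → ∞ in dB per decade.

With 0 zeros and 2 poles, the high-frequency asymptotic slope is 20 × (0 − 2) = -40 dB/decade.

-40 dB/decade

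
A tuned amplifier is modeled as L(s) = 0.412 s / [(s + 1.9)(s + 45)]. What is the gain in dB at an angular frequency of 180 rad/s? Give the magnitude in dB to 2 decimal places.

|j180| = 180
|j180 + 1.9| = √(180² + 1.9²) = 180
|j180 + 45| = √(180² + 45²) = 185.5
|L(j180)| = 0.412 × 180 / (180 × 185.5) = 0.0022204
20 log₁₀(0.0022204) = -53.071 dB

-53.07 dB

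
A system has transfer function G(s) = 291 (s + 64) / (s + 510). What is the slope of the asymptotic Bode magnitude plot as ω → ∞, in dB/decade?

With 1 zero and 1 pole, the high-frequency asymptotic slope is 20 × (1 − 1) = 0 dB/decade.

0 dB/decade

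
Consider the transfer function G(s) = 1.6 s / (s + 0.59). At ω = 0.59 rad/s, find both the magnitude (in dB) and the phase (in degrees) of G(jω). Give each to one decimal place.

|G| = 1.1 dB, ∠G = 45.0°

|j0.59| = 0.59
|j0.59 + 0.59| = √(0.59² + 0.59²) = 0.8344
|G(j0.59)| = 1.6 × 0.59 / 0.8344 = 1.1314
20 log₁₀(1.1314) = 1.07 dB
∠(j0.59) = 90.00°
∠(j0.59 + 0.59) = arctan(0.59/0.59) = 45.00°
∠G(j0.59) = 90.00° − 45.00° = 45.00°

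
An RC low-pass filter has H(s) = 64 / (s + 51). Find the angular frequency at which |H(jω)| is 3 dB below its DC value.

For a single-pole low-pass, the −3 dB point is at the pole: ω = 51 rad/s.

51 rad/s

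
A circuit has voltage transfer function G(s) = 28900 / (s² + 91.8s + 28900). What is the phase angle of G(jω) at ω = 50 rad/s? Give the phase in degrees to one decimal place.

∠[(j50)² + 91.8(j50) + 28900] = ∠[26400 + j4590] = 9.86°
∠G(j50) = −9.86° = -9.86°

-9.9°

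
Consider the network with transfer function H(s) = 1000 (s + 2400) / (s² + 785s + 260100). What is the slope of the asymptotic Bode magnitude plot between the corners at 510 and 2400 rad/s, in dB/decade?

-40 dB/decade

In this band the factors already past their corner are: complex pole pair at ωₙ ≈ 510; net slope = -40 dB/decade.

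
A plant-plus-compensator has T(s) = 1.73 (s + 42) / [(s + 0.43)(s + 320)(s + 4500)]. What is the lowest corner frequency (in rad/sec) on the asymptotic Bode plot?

0.43 rad/sec

Break frequencies occur at each pole and zero magnitude: 0.43 rad/sec, 42 rad/sec, 320 rad/sec, 4500 rad/sec.
The lowest is 0.43 rad/sec.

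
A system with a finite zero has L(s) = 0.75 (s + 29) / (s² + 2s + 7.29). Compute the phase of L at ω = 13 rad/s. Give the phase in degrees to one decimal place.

-146.7°

∠(j13 + 29) = arctan(13/29) = 24.15°
∠[(j13)² + 2(j13) + 7.29] = ∠[-161.71 + j26] = 170.87°
∠L(j13) = 24.15° − 170.87° = -146.72°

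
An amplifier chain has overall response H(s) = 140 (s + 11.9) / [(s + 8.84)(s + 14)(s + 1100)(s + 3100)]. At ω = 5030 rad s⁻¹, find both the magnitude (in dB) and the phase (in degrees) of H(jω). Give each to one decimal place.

|H| = -180.8 dB, ∠H = -225.9°

|j5030 + 11.9| = √(5030² + 11.9²) = 5030
|j5030 + 8.84| = √(5030² + 8.84²) = 5030
|j5030 + 14| = √(5030² + 14²) = 5030
|j5030 + 1100| = √(5030² + 1100²) = 5149
|j5030 + 3100| = √(5030² + 3100²) = 5909
|H(j5030)| = 140 × 5030 / (5030 × 5030 × 5149 × 5909) = 9.1488e-10
20 log₁₀(9.1488e-10) = -180.77 dB
∠(j5030 + 11.9) = arctan(5030/11.9) = 89.86°
∠(j5030 + 8.84) = arctan(5030/8.84) = 89.90°
∠(j5030 + 14) = arctan(5030/14) = 89.84°
∠(j5030 + 1100) = arctan(5030/1100) = 77.66°
∠(j5030 + 3100) = arctan(5030/3100) = 58.35°
∠H(j5030) = 89.86° − (89.90° + 89.84° + 77.66° + 58.35°) = -225.89°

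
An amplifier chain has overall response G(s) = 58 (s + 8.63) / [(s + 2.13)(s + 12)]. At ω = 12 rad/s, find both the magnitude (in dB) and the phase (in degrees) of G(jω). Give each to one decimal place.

|G| = 12.4 dB, ∠G = -70.7°

|j12 + 8.63| = √(12² + 8.63²) = 14.78
|j12 + 2.13| = √(12² + 2.13²) = 12.19
|j12 + 12| = √(12² + 12²) = 16.97
|G(j12)| = 58 × 14.78 / (12.19 × 16.97) = 4.1449
20 log₁₀(4.1449) = 12.35 dB
∠(j12 + 8.63) = arctan(12/8.63) = 54.28°
∠(j12 + 2.13) = arctan(12/2.13) = 79.93°
∠(j12 + 12) = arctan(12/12) = 45.00°
∠G(j12) = 54.28° − (79.93° + 45.00°) = -70.66°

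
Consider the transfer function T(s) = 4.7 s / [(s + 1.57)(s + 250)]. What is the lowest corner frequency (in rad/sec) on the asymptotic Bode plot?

1.57 rad/sec

Break frequencies occur at each pole and zero magnitude: 1.57 rad/sec, 250 rad/sec.
The lowest is 1.57 rad/sec.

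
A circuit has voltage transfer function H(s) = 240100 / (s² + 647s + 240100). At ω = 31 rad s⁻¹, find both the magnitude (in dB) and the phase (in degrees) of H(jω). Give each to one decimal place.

|H| = 0.0 dB, ∠H = -4.8°

|(j31)² + 647(j31) + 240100| = |2.3914e+05 + j20057| = 2.4e+05
|H(j31)| = 240100 / 2.4e+05 = 1.0005
20 log₁₀(1.0005) = 0.00 dB
∠[(j31)² + 647(j31) + 240100] = ∠[2.3914e+05 + j20057] = 4.79°
∠H(j31) = −4.79° = -4.79°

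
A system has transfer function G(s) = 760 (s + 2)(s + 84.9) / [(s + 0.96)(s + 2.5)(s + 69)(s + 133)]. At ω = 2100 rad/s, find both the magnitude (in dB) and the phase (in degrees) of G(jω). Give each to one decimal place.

|j2100 + 2| = √(2100² + 2²) = 2100
|j2100 + 84.9| = √(2100² + 84.9²) = 2102
|j2100 + 0.96| = √(2100² + 0.96²) = 2100
|j2100 + 2.5| = √(2100² + 2.5²) = 2100
|j2100 + 69| = √(2100² + 69²) = 2101
|j2100 + 133| = √(2100² + 133²) = 2104
|G(j2100)| = 760 × 2100 × 2102 / (2100 × 2100 × 2101 × 2104) = 0.00017204
20 log₁₀(0.00017204) = -75.29 dB
∠(j2100 + 2) = arctan(2100/2) = 89.95°
∠(j2100 + 84.9) = arctan(2100/84.9) = 87.68°
∠(j2100 + 0.96) = arctan(2100/0.96) = 89.97°
∠(j2100 + 2.5) = arctan(2100/2.5) = 89.93°
∠(j2100 + 69) = arctan(2100/69) = 88.12°
∠(j2100 + 133) = arctan(2100/133) = 86.38°
∠G(j2100) = 89.95° + 87.68° − (89.97° + 89.93° + 88.12° + 86.38°) = -176.77°

|G| = -75.3 dB, ∠G = -176.8°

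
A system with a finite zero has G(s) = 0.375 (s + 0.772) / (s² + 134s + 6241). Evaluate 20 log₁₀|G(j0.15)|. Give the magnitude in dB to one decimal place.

-86.5 dB

|j0.15 + 0.772| = √(0.15² + 0.772²) = 0.7864
|(j0.15)² + 134(j0.15) + 6241| = |6241 + j20.1| = 6241
|G(j0.15)| = 0.375 × 0.7864 / 6241 = 4.7254e-05
20 log₁₀(4.7254e-05) = -86.51 dB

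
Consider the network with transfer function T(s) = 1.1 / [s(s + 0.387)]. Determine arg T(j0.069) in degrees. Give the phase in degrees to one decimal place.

∠(j0.069 + 0.387) = arctan(0.069/0.387) = 10.11°
∠(j0.069) = 90.00°
∠T(j0.069) = − (10.11° + 90.00°) = -100.11°

-100.1°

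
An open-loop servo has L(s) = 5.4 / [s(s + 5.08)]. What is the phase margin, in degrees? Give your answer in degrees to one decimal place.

Gain crossover: |L(jω)| = 1 at ω ≈ 1.04 rad/s.
∠L(j1.04) = −90° − arctan(1.04/5.08) ≈ -101.58°
PM = 180° + (-101.58°) = 78.42°

78.4°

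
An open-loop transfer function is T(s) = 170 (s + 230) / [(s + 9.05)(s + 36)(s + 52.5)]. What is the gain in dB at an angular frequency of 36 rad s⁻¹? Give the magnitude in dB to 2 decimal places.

-9.66 dB

|j36 + 230| = √(36² + 230²) = 232.8
|j36 + 9.05| = √(36² + 9.05²) = 37.12
|j36 + 36| = √(36² + 36²) = 50.91
|j36 + 52.5| = √(36² + 52.5²) = 63.66
|T(j36)| = 170 × 232.8 / (37.12 × 50.91 × 63.66) = 0.32897
20 log₁₀(0.32897) = -9.657 dB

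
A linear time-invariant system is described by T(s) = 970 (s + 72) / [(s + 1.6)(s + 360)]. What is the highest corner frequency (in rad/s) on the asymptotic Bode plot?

Break frequencies occur at each pole and zero magnitude: 1.6 rad/s, 72 rad/s, 360 rad/s.
The highest is 360 rad/s.

360 rad/s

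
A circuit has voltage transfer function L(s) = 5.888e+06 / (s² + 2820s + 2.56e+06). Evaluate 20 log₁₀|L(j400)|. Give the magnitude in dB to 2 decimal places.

|(j400)² + 2820(j400) + 2.56e+06| = |2.4e+06 + j1.128e+06| = 2.652e+06
|L(j400)| = 5.888e+06 / 2.652e+06 = 2.2203
20 log₁₀(2.2203) = 6.928 dB

6.93 dB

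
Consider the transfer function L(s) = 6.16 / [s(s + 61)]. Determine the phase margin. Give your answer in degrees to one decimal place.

89.9°

Gain crossover: |L(jω)| = 1 at ω ≈ 0.101 rad/s.
∠L(j0.101) = −90° − arctan(0.101/61) ≈ -90.09°
PM = 180° + (-90.09°) = 89.91°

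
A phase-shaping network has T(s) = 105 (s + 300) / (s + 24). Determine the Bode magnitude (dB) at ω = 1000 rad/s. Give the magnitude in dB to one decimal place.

40.8 dB

|j1000 + 300| = √(1000² + 300²) = 1044
|j1000 + 24| = √(1000² + 24²) = 1000
|T(j1000)| = 105 × 1044 / 1000 = 109.59
20 log₁₀(109.59) = 40.80 dB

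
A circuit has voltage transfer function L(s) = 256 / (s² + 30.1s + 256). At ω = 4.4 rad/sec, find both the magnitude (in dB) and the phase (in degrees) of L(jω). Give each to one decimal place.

|(j4.4)² + 30.1(j4.4) + 256| = |236.64 + j132.44| = 271.2
|L(j4.4)| = 256 / 271.2 = 0.94402
20 log₁₀(0.94402) = -0.50 dB
∠[(j4.4)² + 30.1(j4.4) + 256] = ∠[236.64 + j132.44] = 29.23°
∠L(j4.4) = −29.23° = -29.23°

|L| = -0.5 dB, ∠L = -29.2°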